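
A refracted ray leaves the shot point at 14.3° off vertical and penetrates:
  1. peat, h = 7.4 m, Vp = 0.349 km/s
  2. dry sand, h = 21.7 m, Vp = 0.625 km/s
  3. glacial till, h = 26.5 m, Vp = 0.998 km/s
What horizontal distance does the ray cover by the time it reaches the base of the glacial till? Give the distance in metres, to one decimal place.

p = sin θ₁/V₁ = sin 14.3°/0.349 = 7.0773e-01 s/km is conserved through the stack.
Layer 1: θ = 14.30°; offset = 7.4·tan 14.30° = 1.886 m.
Layer 2: sin θ = p·0.625 = 0.4423 → θ = 26.25°; offset = 21.7·tan 26.25° = 10.703 m.
Layer 3: sin θ = p·0.998 = 0.7063 → θ = 44.94°; offset = 26.5·tan 44.94° = 26.441 m.
Summing the layer offsets gives 39.030 m.

39.0 m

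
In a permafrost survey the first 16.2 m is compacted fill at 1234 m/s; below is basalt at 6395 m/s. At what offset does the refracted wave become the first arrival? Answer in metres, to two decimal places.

39.39 m

θ_c = arcsin(1234/6395) = 11.13°, so cos θ_c = 0.9812 and tᵢ = 2h cos θ_c/V₁ = 0.0258 s.
At crossover x/V₁ = x/V₂ + tᵢ ⇒ x = tᵢ/(1/V₁ − 1/V₂) = 0.02576/(8.1037e-04 − 1.5637e-04) = 39.39 m.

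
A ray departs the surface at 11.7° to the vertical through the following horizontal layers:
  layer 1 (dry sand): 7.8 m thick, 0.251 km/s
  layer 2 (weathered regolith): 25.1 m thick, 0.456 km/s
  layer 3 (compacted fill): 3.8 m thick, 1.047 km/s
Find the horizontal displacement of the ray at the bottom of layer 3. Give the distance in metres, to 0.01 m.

Apply Snell's law at each interface; in layer i the horizontal offset is hᵢ·tan θᵢ.
Layer 1: θ = 11.70°; offset = 7.8·tan 11.70° = 1.6153 m.
Layer 2: sin θ = 0.456·sin 11.7°/0.251 = 0.3684, θ = 21.62°; offset = 25.1·tan 21.62° = 9.9467 m.
Layer 3: sin θ = 1.047·sin 11.7°/0.251 = 0.8459, θ = 57.77°; offset = 3.8·tan 57.77° = 6.0267 m.
Summing the layer offsets gives 17.5887 m.

17.59 m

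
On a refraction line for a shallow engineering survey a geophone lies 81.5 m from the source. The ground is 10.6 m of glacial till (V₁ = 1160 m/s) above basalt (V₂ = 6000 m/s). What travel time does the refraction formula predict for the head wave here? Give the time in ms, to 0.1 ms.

θ_c = arcsin(V₁/V₂) = arcsin(1160/6000) = 11.15°, cos θ_c = 0.9811.
Intercept time tᵢ = 2h cos θ_c / V₁ = 2·10.6·0.9811/1160 = 0.01793 s.
t = x/V₂ + tᵢ = 81.5/6000 + 0.01793 = 0.03151 s.

31.5 ms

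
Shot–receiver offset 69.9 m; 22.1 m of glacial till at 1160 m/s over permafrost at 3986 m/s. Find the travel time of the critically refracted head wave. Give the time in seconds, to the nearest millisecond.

θ_c = arcsin(V₁/V₂) = arcsin(1160/3986) = 16.92°, cos θ_c = 0.9567.
Intercept time tᵢ = 2h cos θ_c / V₁ = 2·22.1·0.9567/1160 = 0.03645 s.
t = x/V₂ + tᵢ = 69.9/3986 + 0.03645 = 0.05399 s.

0.054 s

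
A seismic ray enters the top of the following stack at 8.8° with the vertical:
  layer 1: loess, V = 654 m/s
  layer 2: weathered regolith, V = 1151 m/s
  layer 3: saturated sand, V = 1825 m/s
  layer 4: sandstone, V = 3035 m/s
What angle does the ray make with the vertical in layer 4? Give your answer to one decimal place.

Snell's law across each interface conserves sin θ / V, so sin θ_4 = V_4·sin θ₁/V₁.
sin θ_4 = 3035 × sin 8.8° / 654 = 0.7100.
θ_4 = 45.23° from the vertical.

45.2°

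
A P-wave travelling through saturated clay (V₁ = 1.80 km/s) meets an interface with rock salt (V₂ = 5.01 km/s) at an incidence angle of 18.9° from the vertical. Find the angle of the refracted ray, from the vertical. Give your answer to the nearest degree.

sin θ₁/V₁ = sin θ₂/V₂ ⇒ sin θ₂ = 5.01·sin 18.9°/1.80 = 5.01·0.3239/1.80 = 0.9016.
θ₂ = arcsin 0.9016 = 64.37° from the normal.

64°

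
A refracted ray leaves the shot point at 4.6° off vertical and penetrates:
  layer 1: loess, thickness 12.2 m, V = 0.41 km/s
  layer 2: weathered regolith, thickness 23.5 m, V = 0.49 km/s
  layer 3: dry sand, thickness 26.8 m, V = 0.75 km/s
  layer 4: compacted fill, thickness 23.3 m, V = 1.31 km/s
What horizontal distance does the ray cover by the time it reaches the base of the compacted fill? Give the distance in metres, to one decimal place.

Apply Snell's law at each interface; in layer i the horizontal offset is hᵢ·tan θᵢ.
Layer 1: θ = 4.60°; offset = 12.2·tan 4.60° = 0.982 m.
Layer 2: sin θ = 0.49·sin 4.6°/0.41 = 0.0958, θ = 5.50°; offset = 23.5·tan 5.50° = 2.263 m.
Layer 3: sin θ = 0.75·sin 4.6°/0.41 = 0.1467, θ = 8.44°; offset = 26.8·tan 8.44° = 3.975 m.
Layer 4: sin θ = 1.31·sin 4.6°/0.41 = 0.2562, θ = 14.85°; offset = 23.3·tan 14.85° = 6.177 m.
Σ offsets = 13.396 m.

13.4 m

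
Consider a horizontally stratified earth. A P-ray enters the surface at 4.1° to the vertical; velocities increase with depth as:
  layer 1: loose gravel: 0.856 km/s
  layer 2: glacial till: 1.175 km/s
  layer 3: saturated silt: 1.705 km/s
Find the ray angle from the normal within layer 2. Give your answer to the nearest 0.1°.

Snell's law across each interface conserves sin θ / V, so sin θ_2 = V_2·sin θ₁/V₁.
sin θ_2 = 1.175 × sin 4.1° / 0.856 = 0.0981.
θ_2 = 5.63° from the vertical.

5.6°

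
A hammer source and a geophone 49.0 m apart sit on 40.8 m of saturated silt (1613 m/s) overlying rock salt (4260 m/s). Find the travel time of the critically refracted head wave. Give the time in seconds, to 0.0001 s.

0.0583 s

θ_c = arcsin(V₁/V₂) = arcsin(1613/4260) = 22.25°, cos θ_c = 0.9255.
Intercept time tᵢ = 2h cos θ_c / V₁ = 2·40.8·0.9255/1613 = 0.04682 s.
t = x/V₂ + tᵢ = 49.0/4260 + 0.04682 = 0.05832 s.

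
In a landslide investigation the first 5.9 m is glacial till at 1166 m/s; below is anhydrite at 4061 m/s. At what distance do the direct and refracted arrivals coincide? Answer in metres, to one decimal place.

θ_c = arcsin(1166/4061) = 16.69°, so cos θ_c = 0.9579 and tᵢ = 2h cos θ_c/V₁ = 0.0097 s.
At crossover x/V₁ = x/V₂ + tᵢ ⇒ x = tᵢ/(1/V₁ − 1/V₂) = 0.00969/(8.5763e-04 − 2.4624e-04) = 15.86 m.

15.9 m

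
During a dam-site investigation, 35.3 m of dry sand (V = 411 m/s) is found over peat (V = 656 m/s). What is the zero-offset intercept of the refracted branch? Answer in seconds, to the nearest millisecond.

tᵢ = 2h·√(V₂²−V₁²)/(V₁V₂).
√(V₂²−V₁²) = √(656²−411²) = 511.3 m/s.
tᵢ = 2·35.3·511.3/(411·656) = 0.13388 s.

0.134 s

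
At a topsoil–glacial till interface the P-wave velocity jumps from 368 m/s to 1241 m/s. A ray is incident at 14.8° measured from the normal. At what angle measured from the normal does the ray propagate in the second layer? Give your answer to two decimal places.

Snell's law: sin θ₂ = (V₂/V₁)·sin θ₁ = (1241/368)·sin 14.8° = 0.8614.
θ₂ = sin⁻¹(0.8614) = 59.48° (from vertical).

59.48°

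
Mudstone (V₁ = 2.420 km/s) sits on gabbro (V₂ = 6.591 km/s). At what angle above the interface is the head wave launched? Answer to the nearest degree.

At critical incidence the refracted ray runs along the interface (θ₂ = 90°), so sin θ_c = V₁/V₂.
θ_c = arcsin(2.420/6.591) = arcsin 0.3672 = 21.54°.
Measured from the interface: 90° − 21.54° = 68.46°.

68°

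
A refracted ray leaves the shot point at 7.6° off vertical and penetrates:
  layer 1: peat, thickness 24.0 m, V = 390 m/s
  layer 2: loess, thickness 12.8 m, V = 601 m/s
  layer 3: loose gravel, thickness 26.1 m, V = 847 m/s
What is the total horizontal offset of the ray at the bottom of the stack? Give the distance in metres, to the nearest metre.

14 m

Ray parameter p = sin 7.6° / 390 m/s = 3.3912e-04 s/m.
Layer 1: θ = 7.60°; offset = 24.0·tan 7.60° = 3.202 m.
Layer 2: sin θ = p·601 = 0.2038 → θ = 11.76°; offset = 12.8·tan 11.76° = 2.665 m.
Layer 3: sin θ = p·847 = 0.2872 → θ = 16.69°; offset = 26.1·tan 16.69° = 7.827 m.
Total horizontal offset = 13.694 m.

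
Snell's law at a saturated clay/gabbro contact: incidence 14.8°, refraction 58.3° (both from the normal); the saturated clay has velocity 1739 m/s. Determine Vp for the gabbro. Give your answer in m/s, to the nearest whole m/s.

Snell's law: sin 14.8°/V₁ = sin 58.3°/V₂.
V₂ = V₁·sin 58.3°/sin 14.8° = 1739 × 3.3307 = 5792.07 m/s.

5792 m/s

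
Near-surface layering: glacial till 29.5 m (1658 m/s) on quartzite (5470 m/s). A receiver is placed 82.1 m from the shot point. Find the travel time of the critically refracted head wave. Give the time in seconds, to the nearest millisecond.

θ_c = arcsin(V₁/V₂) = arcsin(1658/5470) = 17.64°, cos θ_c = 0.9530.
Intercept time tᵢ = 2h cos θ_c / V₁ = 2·29.5·0.9530/1658 = 0.03391 s.
t = x/V₂ + tᵢ = 82.1/5470 + 0.03391 = 0.04892 s.

0.049 s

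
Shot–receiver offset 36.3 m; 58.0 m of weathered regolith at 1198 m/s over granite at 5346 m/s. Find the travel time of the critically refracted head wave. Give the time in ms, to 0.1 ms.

θ_c = arcsin(V₁/V₂) = arcsin(1198/5346) = 12.95°, cos θ_c = 0.9746.
Intercept time tᵢ = 2h cos θ_c / V₁ = 2·58.0·0.9746/1198 = 0.09437 s.
t = x/V₂ + tᵢ = 36.3/5346 + 0.09437 = 0.10116 s.

101.2 ms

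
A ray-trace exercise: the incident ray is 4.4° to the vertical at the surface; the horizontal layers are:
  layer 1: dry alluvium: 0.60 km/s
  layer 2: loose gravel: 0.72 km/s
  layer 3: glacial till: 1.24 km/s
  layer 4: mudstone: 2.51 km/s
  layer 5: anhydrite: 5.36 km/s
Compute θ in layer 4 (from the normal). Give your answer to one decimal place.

18.7°

Snell's law across each interface conserves sin θ / V, so sin θ_4 = V_4·sin θ₁/V₁.
sin θ_4 = 2.51 × sin 4.4° / 0.60 = 0.3209.
θ_4 = arcsin 0.3209 = 18.72°.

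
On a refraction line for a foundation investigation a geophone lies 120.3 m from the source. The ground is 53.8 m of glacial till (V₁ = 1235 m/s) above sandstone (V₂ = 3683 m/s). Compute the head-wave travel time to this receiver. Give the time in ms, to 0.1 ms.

t = x/V₂ + 2h·√(V₂²−V₁²)/(V₁V₂).
√(V₂²−V₁²) = √(3683²−1235²) = 3469.8 m/s; delay term = 2·53.8·3469.8/(1235·3683) = 0.08208 s.
t = 120.3/3683 + 0.08208 = 0.11474 s.

114.7 ms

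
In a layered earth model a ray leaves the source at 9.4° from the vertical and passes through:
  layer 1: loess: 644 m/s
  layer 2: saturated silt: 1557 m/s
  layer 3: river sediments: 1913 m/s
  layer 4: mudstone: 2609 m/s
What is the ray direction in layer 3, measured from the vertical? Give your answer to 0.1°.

Snell's law across each interface conserves sin θ / V, so sin θ_3 = V_3·sin θ₁/V₁.
sin θ_3 = 1913 × sin 9.4° / 644 = 0.4852.
θ_3 = 29.02° from the vertical.

29.0°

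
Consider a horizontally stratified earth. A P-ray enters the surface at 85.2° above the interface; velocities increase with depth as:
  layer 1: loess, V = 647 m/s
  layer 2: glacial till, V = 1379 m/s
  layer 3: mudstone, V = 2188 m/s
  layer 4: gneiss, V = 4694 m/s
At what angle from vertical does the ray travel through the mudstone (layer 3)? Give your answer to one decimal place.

From the normal: θ₁ = 90° − 85.2° = 4.8°.
Snell's law across each interface conserves sin θ / V, so sin θ_3 = V_3·sin θ₁/V₁.
sin θ_3 = 2188 × sin 4.8° / 647 = 0.2830.
θ_3 = 16.44° from the vertical.

16.4°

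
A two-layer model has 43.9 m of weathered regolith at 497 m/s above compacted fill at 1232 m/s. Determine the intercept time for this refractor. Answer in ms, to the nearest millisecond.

162 ms

θ_c = arcsin(V₁/V₂) = arcsin(497/1232) = 23.79°; cos θ_c = 0.9150.
tᵢ = 2h·cos θ_c / V₁ = 2·43.9·0.9150 / 497 = 0.16165 s.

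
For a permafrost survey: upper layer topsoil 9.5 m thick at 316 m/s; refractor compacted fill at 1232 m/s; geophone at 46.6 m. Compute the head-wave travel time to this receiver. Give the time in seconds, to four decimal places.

0.0959 s

t = x/V₂ + 2h·√(V₂²−V₁²)/(V₁V₂).
√(V₂²−V₁²) = √(1232²−316²) = 1190.8 m/s; delay term = 2·9.5·1190.8/(316·1232) = 0.05812 s.
t = 46.6/1232 + 0.05812 = 0.09594 s.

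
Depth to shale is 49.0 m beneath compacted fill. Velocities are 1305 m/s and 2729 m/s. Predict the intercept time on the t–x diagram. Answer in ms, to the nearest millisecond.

66 ms

tᵢ = 2h·√(V₂²−V₁²)/(V₁V₂).
√(V₂²−V₁²) = √(2729²−1305²) = 2396.8 m/s.
tᵢ = 2·49.0·2396.8/(1305·2729) = 0.06595 s.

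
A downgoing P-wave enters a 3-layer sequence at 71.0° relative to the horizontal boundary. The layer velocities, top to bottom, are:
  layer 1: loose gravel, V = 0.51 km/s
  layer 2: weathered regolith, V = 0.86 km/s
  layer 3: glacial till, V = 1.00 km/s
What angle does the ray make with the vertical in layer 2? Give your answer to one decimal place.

From the normal: θ₁ = 90° − 71.0° = 19.0°.
Ray parameter p = sin 19.0° / 0.51 = 6.3837e-01 s/km.
sin θ_2 = p·V_2 = 6.3837e-01 × 0.86 = 0.5490.
θ_2 = arcsin 0.5490 = 33.30°.

33.3°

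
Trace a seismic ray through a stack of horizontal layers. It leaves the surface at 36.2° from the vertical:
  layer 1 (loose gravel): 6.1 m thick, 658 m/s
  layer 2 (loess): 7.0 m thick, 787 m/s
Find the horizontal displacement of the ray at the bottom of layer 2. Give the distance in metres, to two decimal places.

Ray parameter p = sin 36.2° / 658 m/s = 8.9758e-04 s/m.
Layer 1: θ = 36.20°; offset = 6.1·tan 36.20° = 4.4645 m.
Layer 2: sin θ = p·787 = 0.7064 → θ = 44.94°; offset = 7.0·tan 44.94° = 6.9859 m.
Summing the layer offsets gives 11.4504 m.

11.45 m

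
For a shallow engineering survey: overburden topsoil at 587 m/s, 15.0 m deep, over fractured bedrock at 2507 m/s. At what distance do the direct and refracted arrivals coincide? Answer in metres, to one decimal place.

θ_c = arcsin(587/2507) = 13.54°, so cos θ_c = 0.9722 and tᵢ = 2h cos θ_c/V₁ = 0.0497 s.
At crossover x/V₁ = x/V₂ + tᵢ ⇒ x = tᵢ/(1/V₁ − 1/V₂) = 0.04969/(1.7036e-03 − 3.9888e-04) = 38.08 m.

38.1 m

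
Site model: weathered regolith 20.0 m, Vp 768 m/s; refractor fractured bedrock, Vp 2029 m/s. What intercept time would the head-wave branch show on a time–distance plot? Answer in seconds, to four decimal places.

tᵢ = 2h·√(V₂²−V₁²)/(V₁V₂).
√(V₂²−V₁²) = √(2029²−768²) = 1878.0 m/s.
tᵢ = 2·20.0·1878.0/(768·2029) = 0.04821 s.

0.0482 s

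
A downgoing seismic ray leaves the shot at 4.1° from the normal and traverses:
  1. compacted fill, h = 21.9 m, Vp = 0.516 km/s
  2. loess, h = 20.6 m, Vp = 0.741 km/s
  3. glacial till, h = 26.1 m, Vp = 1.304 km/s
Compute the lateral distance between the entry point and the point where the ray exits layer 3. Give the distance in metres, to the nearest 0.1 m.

8.5 m

Ray parameter p = sin 4.1° / 0.516 km/s = 1.3856e-01 s/km.
Layer 1: θ = 4.10°; offset = 21.9·tan 4.10° = 1.570 m.
Layer 2: sin θ = p·0.741 = 0.1027 → θ = 5.89°; offset = 20.6·tan 5.89° = 2.126 m.
Layer 3: sin θ = p·1.304 = 0.1807 → θ = 10.41°; offset = 26.1·tan 10.41° = 4.795 m.
Summing the layer offsets gives 8.491 m.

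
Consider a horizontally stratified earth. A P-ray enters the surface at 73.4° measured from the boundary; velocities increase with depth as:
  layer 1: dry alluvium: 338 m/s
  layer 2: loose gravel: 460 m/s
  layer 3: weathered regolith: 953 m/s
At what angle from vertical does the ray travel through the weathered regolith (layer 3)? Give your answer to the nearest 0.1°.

From the normal: θ₁ = 90° − 73.4° = 16.6°.
Ray parameter p = sin 16.6° / 338 = 8.4523e-04 s/m.
sin θ_3 = p·V_3 = 8.4523e-04 × 953 = 0.8055.
θ_3 = 53.66° from the vertical.

53.7°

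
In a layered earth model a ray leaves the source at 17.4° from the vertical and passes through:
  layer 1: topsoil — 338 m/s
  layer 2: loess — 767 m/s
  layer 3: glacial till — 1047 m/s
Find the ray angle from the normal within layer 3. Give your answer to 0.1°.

Snell's law across each interface conserves sin θ / V, so sin θ_3 = V_3·sin θ₁/V₁.
sin θ_3 = 1047 × sin 17.4° / 338 = 0.9263.
θ_3 = arcsin 0.9263 = 67.87°.

67.9°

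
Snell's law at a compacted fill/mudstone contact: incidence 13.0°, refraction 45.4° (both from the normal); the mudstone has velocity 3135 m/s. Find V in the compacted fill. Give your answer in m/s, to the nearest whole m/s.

990 m/s

sin 13.0° = 0.2250; sin 45.4° = 0.7120.
V₁ = V₂·(sin θ₁/sin θ₂) = 3135·(0.2250/0.7120) = 990.44 m/s.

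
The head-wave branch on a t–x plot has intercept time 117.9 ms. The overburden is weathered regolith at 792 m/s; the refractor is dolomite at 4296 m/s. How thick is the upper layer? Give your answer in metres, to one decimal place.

47.5 m

θ_c = arcsin(792/4296) = 10.62°; cos θ_c = 0.9829.
tᵢ = 2h cos θ_c/V₁ ⇒ h = tᵢ·V₁/(2 cos θ_c) = 0.1179·792/(2·0.9829) = 47.50 m.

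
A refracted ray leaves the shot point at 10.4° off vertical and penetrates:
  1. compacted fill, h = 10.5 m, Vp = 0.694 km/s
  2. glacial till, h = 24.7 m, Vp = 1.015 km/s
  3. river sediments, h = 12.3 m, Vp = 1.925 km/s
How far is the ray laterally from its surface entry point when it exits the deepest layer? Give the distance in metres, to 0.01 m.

15.80 m

p = sin θ₁/V₁ = sin 10.4°/0.694 = 2.6011e-01 s/km is conserved through the stack.
Layer 1: θ = 10.40°; offset = 10.5·tan 10.40° = 1.9271 m.
Layer 2: sin θ = p·1.015 = 0.2640 → θ = 15.31°; offset = 24.7·tan 15.31° = 6.7611 m.
Layer 3: sin θ = p·1.925 = 0.5007 → θ = 30.05°; offset = 12.3·tan 30.05° = 7.1150 m.
Σ offsets = 15.8032 m.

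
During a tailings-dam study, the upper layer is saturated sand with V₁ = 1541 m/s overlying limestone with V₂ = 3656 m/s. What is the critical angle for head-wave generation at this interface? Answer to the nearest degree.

25°

Critical incidence: sin θ_c = V₁/V₂ = 1541/3656 = 0.4215.
θ_c = arcsin 0.4215 = 24.93°.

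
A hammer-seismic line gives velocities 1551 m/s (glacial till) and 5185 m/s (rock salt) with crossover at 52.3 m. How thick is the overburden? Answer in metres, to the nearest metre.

19 m

h = (x_cross/2)·√((V₂−V₁)/(V₂+V₁)).
(V₂−V₁)/(V₂+V₁) = (5185−1551)/(5185+1551) = 0.5395; √ = 0.7345.
h = (52.3/2)·0.7345 = 19.21 m.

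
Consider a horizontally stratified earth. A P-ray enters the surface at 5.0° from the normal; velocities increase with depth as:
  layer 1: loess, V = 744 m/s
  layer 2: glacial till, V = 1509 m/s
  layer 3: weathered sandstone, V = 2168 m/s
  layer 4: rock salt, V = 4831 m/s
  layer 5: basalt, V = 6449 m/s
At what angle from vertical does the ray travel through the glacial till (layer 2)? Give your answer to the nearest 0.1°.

10.2°

Snell's law across each interface conserves sin θ / V, so sin θ_2 = V_2·sin θ₁/V₁.
sin θ_2 = 1509 × sin 5.0° / 744 = 0.1768.
θ_2 = arcsin 0.1768 = 10.18°.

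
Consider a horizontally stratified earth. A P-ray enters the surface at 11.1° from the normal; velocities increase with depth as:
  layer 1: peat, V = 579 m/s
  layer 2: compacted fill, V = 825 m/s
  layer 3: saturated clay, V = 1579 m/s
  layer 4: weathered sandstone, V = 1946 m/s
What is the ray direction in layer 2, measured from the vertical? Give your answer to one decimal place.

15.9°

Ray parameter p = sin 11.1° / 579 = 3.3251e-04 s/m.
sin θ_2 = p·V_2 = 3.3251e-04 × 825 = 0.2743.
θ_2 = arcsin 0.2743 = 15.92°.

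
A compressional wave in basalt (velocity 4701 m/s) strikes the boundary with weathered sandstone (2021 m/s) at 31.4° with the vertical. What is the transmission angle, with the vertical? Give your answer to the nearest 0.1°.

12.9°

sin θ₁/V₁ = sin θ₂/V₂ ⇒ sin θ₂ = 2021·sin 31.4°/4701 = 2021·0.5210/4701 = 0.2240.
θ₂ = arcsin 0.2240 = 12.94° from the normal.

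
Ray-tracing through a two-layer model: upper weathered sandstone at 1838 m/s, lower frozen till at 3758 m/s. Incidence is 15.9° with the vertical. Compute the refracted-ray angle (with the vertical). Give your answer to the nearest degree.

sin θ₁/V₁ = sin θ₂/V₂ ⇒ sin θ₂ = 3758·sin 15.9°/1838 = 3758·0.2740/1838 = 0.5601.
θ₂ = sin⁻¹(0.5601) = 34.07° (from vertical).

34°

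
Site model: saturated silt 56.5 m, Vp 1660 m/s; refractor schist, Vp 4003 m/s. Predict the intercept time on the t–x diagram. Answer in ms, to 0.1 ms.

θ_c = arcsin(V₁/V₂) = arcsin(1660/4003) = 24.50°; cos θ_c = 0.9100.
tᵢ = 2h·cos θ_c / V₁ = 2·56.5·0.9100 / 1660 = 0.06194 s.

61.9 ms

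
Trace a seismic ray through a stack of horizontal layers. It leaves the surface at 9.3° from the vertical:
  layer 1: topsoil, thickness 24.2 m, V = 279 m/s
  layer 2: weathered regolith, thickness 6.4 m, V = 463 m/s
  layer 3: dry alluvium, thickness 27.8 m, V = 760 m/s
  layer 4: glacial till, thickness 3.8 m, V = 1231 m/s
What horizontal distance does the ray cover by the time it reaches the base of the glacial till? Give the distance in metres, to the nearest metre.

Apply Snell's law at each interface; in layer i the horizontal offset is hᵢ·tan θᵢ.
Layer 1: θ = 9.30°; offset = 24.2·tan 9.30° = 3.963 m.
Layer 2: sin θ = 463·sin 9.3°/279 = 0.2682, θ = 15.56°; offset = 6.4·tan 15.56° = 1.782 m.
Layer 3: sin θ = 760·sin 9.3°/279 = 0.4402, θ = 26.12°; offset = 27.8·tan 26.12° = 13.630 m.
Layer 4: sin θ = 1231·sin 9.3°/279 = 0.7130, θ = 45.48°; offset = 3.8·tan 45.48° = 3.864 m.
Total horizontal offset = 23.238 m.

23 m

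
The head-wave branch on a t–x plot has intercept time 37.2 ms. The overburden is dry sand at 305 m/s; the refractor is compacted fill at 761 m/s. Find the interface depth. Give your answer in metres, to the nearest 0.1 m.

h = tᵢ·V₁·V₂ / (2·√(V₂²−V₁²)).
√(V₂²−V₁²) = √(761² − 305²) = 697.2 m/s.
h = 0.0372 s × 305 × 761 / (2 × 697.2) = 6.19 m.

6.2 m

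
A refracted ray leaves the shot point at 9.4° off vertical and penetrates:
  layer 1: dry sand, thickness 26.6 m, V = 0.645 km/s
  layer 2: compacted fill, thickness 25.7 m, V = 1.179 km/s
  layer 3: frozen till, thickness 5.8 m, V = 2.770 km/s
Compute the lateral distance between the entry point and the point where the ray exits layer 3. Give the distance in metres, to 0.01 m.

Apply Snell's law at each interface; in layer i the horizontal offset is hᵢ·tan θᵢ.
Layer 1: θ = 9.40°; offset = 26.6·tan 9.40° = 4.4036 m.
Layer 2: sin θ = 1.179·sin 9.4°/0.645 = 0.2985, θ = 17.37°; offset = 25.7·tan 17.37° = 8.0392 m.
Layer 3: sin θ = 2.770·sin 9.4°/0.645 = 0.7014, θ = 44.54°; offset = 5.8·tan 44.54° = 5.7077 m.
Total horizontal offset = 18.1506 m.

18.15 m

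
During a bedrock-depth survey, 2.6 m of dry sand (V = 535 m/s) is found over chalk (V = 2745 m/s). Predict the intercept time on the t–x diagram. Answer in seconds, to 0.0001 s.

0.0095 s

θ_c = arcsin(V₁/V₂) = arcsin(535/2745) = 11.24°; cos θ_c = 0.9808.
tᵢ = 2h·cos θ_c / V₁ = 2·2.6·0.9808 / 535 = 0.00953 s.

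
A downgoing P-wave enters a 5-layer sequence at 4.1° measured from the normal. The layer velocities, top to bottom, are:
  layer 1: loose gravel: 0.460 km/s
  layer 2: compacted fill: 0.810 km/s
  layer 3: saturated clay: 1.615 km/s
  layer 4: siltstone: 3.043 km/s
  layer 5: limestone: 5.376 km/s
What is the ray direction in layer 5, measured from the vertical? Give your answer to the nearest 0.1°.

56.7°

Snell's law across each interface conserves sin θ / V, so sin θ_5 = V_5·sin θ₁/V₁.
sin θ_5 = 5.376 × sin 4.1° / 0.460 = 0.8356.
θ_5 = 56.68° from the vertical.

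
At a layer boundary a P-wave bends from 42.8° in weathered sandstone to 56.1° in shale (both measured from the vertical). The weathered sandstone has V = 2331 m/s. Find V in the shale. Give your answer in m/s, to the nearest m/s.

2848 m/s

Snell's law: sin 42.8°/V₁ = sin 56.1°/V₂.
V₂ = V₁·sin 56.1°/sin 42.8° = 2331 × 1.2216 = 2847.57 m/s.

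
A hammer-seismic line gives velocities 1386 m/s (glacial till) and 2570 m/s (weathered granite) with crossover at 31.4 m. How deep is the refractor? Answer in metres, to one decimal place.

8.6 m

x_cross = 2h·√((V₂+V₁)/(V₂−V₁)) → h = x_cross / (2·√((V₂+V₁)/(V₂−V₁))).
√((V₂+V₁)/(V₂−V₁)) = √((2570+1386)/(2570−1386)) = 1.8279.
h = 31.4 / (2·1.8279) = 8.59 m.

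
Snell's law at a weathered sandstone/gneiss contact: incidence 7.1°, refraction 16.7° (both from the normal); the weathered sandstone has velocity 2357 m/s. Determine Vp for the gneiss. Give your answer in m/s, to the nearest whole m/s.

sin 7.1° = 0.1236; sin 16.7° = 0.2874.
V₂ = V₁·(sin θ₂/sin θ₁) = 2357·(0.2874/0.1236) = 5479.78 m/s.

5480 m/s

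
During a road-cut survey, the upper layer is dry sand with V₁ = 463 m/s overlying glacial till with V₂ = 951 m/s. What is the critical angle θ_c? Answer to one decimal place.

At critical incidence the refracted ray runs along the interface (θ₂ = 90°), so sin θ_c = V₁/V₂.
θ_c = arcsin(463/951) = arcsin 0.4869 = 29.13°.

29.1°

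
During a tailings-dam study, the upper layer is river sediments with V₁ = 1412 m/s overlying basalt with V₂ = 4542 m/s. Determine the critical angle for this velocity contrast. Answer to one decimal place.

18.1°

At critical incidence the refracted ray runs along the interface (θ₂ = 90°), so sin θ_c = V₁/V₂.
θ_c = arcsin(1412/4542) = arcsin 0.3109 = 18.11°.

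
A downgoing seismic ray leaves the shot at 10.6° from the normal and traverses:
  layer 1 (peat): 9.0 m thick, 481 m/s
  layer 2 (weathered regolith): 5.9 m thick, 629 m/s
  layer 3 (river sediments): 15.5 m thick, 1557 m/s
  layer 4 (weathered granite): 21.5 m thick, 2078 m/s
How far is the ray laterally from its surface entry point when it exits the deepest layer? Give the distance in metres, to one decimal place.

Ray parameter p = sin 10.6° / 481 m/s = 3.8244e-04 s/m.
Layer 1: θ = 10.60°; offset = 9.0·tan 10.60° = 1.684 m.
Layer 2: sin θ = p·629 = 0.2406 → θ = 13.92°; offset = 5.9·tan 13.92° = 1.462 m.
Layer 3: sin θ = p·1557 = 0.5955 → θ = 36.54°; offset = 15.5·tan 36.54° = 11.488 m.
Layer 4: sin θ = p·2078 = 0.7947 → θ = 52.63°; offset = 21.5·tan 52.63° = 28.148 m.
Σ offsets = 42.783 m.

42.8 m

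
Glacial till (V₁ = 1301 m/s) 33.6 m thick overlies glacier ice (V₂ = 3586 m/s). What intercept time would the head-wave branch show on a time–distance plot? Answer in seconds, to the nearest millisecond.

θ_c = arcsin(V₁/V₂) = arcsin(1301/3586) = 21.27°; cos θ_c = 0.9319.
tᵢ = 2h·cos θ_c / V₁ = 2·33.6·0.9319 / 1301 = 0.04813 s.

0.048 s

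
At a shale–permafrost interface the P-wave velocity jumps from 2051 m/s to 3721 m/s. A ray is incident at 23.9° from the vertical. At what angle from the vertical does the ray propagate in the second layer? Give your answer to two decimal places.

47.31°

sin θ₁/V₁ = sin θ₂/V₂ ⇒ sin θ₂ = 3721·sin 23.9°/2051 = 3721·0.4051/2051 = 0.7350.
θ₂ = sin⁻¹(0.7350) = 47.31° (from vertical).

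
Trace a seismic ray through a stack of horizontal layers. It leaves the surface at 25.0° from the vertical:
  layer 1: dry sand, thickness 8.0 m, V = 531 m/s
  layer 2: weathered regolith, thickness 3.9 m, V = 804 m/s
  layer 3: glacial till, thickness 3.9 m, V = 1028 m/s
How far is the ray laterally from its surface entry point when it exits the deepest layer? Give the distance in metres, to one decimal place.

12.5 m

Apply Snell's law at each interface; in layer i the horizontal offset is hᵢ·tan θᵢ.
Layer 1: θ = 25.00°; offset = 8.0·tan 25.00° = 3.730 m.
Layer 2: sin θ = 804·sin 25.0°/531 = 0.6399, θ = 39.78°; offset = 3.9·tan 39.78° = 3.248 m.
Layer 3: sin θ = 1028·sin 25.0°/531 = 0.8182, θ = 54.90°; offset = 3.9·tan 54.90° = 5.550 m.
Σ offsets = 12.528 m.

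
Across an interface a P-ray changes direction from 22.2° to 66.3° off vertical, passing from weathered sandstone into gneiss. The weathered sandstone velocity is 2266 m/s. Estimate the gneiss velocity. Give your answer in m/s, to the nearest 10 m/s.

5490 m/s

Snell's law: sin 22.2°/V₁ = sin 66.3°/V₂.
V₂ = V₁·sin 66.3°/sin 22.2° = 2266 × 2.4234 = 5491.44 m/s.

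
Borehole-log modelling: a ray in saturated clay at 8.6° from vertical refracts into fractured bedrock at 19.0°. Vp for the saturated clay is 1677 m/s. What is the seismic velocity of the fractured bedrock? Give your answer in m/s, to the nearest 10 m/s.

3650 m/s

sin 8.6° = 0.1495; sin 19.0° = 0.3256.
V₂ = V₁·(sin θ₂/sin θ₁) = 1677·(0.3256/0.1495) = 3651.16 m/s.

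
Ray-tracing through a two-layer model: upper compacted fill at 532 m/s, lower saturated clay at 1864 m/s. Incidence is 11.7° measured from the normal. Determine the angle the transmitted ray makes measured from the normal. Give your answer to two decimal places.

sin θ₁/V₁ = sin θ₂/V₂ ⇒ sin θ₂ = 1864·sin 11.7°/532 = 1864·0.2028/532 = 0.7105.
θ₂ = sin⁻¹(0.7105) = 45.28° (from vertical).

45.28°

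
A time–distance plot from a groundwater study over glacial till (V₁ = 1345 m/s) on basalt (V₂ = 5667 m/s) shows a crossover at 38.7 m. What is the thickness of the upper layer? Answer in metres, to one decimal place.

h = (x_cross/2)·√((V₂−V₁)/(V₂+V₁)).
(V₂−V₁)/(V₂+V₁) = (5667−1345)/(5667+1345) = 0.6164; √ = 0.7851.
h = (38.7/2)·0.7851 = 15.19 m.

15.2 m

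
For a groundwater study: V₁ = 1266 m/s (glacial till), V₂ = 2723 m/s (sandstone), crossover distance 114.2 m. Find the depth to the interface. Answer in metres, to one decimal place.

34.5 m

x_cross = 2h·√((V₂+V₁)/(V₂−V₁)) → h = x_cross / (2·√((V₂+V₁)/(V₂−V₁))).
√((V₂+V₁)/(V₂−V₁)) = √((2723+1266)/(2723−1266)) = 1.6546.
h = 114.2 / (2·1.6546) = 34.51 m.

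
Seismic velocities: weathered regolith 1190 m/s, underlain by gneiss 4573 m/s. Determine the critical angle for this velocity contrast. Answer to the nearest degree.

15°

Critical incidence: sin θ_c = V₁/V₂ = 1190/4573 = 0.2602.
θ_c = arcsin 0.2602 = 15.08°.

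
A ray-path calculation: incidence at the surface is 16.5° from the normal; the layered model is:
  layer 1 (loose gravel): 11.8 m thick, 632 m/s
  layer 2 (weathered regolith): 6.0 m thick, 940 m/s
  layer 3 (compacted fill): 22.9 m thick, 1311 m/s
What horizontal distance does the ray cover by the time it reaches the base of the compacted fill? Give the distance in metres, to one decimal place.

Ray parameter p = sin 16.5° / 632 m/s = 4.4939e-04 s/m.
Layer 1: θ = 16.50°; offset = 11.8·tan 16.50° = 3.495 m.
Layer 2: sin θ = p·940 = 0.4224 → θ = 24.99°; offset = 6.0·tan 24.99° = 2.796 m.
Layer 3: sin θ = p·1311 = 0.5892 → θ = 36.10°; offset = 22.9·tan 36.10° = 16.697 m.
Summing the layer offsets gives 22.989 m.

23.0 m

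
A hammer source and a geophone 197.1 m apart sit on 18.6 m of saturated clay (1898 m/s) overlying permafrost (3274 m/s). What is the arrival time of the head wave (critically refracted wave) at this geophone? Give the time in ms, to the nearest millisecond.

76 ms

θ_c = arcsin(V₁/V₂) = arcsin(1898/3274) = 35.43°, cos θ_c = 0.8148.
Intercept time tᵢ = 2h cos θ_c / V₁ = 2·18.6·0.8148/1898 = 0.01597 s.
t = x/V₂ + tᵢ = 197.1/3274 + 0.01597 = 0.07617 s.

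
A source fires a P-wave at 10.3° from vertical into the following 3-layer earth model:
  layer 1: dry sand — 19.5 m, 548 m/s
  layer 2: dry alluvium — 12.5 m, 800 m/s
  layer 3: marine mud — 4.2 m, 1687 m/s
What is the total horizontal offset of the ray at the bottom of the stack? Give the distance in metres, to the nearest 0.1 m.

p = sin θ₁/V₁ = sin 10.3°/548 = 3.2628e-04 s/m is conserved through the stack.
Layer 1: θ = 10.30°; offset = 19.5·tan 10.30° = 3.544 m.
Layer 2: sin θ = p·800 = 0.2610 → θ = 15.13°; offset = 12.5·tan 15.13° = 3.380 m.
Layer 3: sin θ = p·1687 = 0.5504 → θ = 33.40°; offset = 4.2·tan 33.40° = 2.769 m.
Summing the layer offsets gives 9.693 m.

9.7 m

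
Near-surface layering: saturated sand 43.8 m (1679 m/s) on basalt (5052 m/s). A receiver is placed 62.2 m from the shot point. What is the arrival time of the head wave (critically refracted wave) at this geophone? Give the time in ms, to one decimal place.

t = x/V₂ + 2h·√(V₂²−V₁²)/(V₁V₂).
√(V₂²−V₁²) = √(5052²−1679²) = 4764.8 m/s; delay term = 2·43.8·4764.8/(1679·5052) = 0.04921 s.
t = 62.2/5052 + 0.04921 = 0.06152 s.

61.5 ms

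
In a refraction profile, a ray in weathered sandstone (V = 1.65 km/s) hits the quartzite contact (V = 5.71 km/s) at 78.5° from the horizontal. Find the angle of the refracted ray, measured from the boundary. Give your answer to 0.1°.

46.4°

Angle from the normal: 90° − 78.5° = 11.5°.
Snell's law: sin θ₂ = (V₂/V₁)·sin θ₁ = (5.71/1.65)·sin 11.5° = 0.6899.
θ₂ = sin⁻¹(0.6899) = 43.62° (from vertical).
From the interface: 90° − 43.62° = 46.38°.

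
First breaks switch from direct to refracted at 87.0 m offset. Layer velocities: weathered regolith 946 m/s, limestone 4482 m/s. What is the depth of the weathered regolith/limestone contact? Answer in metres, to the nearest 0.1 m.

35.1 m

h = (x_cross/2)·√((V₂−V₁)/(V₂+V₁)).
(V₂−V₁)/(V₂+V₁) = (4482−946)/(4482+946) = 0.6514; √ = 0.8071.
h = (87.0/2)·0.8071 = 35.11 m.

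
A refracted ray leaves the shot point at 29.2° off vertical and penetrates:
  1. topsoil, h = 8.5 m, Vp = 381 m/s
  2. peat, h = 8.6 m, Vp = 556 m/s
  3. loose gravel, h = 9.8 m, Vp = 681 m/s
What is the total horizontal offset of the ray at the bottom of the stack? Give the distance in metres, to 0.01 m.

30.93 m

p = sin θ₁/V₁ = sin 29.2°/381 = 1.2805e-03 s/m is conserved through the stack.
Layer 1: θ = 29.20°; offset = 8.5·tan 29.20° = 4.7505 m.
Layer 2: sin θ = p·556 = 0.7119 → θ = 45.39°; offset = 8.6·tan 45.39° = 8.7188 m.
Layer 3: sin θ = p·681 = 0.8720 → θ = 60.69°; offset = 9.8·tan 60.69° = 17.4577 m.
Summing the layer offsets gives 30.9270 m.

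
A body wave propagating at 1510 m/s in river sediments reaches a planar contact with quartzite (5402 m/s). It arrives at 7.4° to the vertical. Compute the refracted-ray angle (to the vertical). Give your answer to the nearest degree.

27°

sin θ₁/V₁ = sin θ₂/V₂ ⇒ sin θ₂ = 5402·sin 7.4°/1510 = 5402·0.1288/1510 = 0.4608.
θ₂ = sin⁻¹(0.4608) = 27.44° (from vertical).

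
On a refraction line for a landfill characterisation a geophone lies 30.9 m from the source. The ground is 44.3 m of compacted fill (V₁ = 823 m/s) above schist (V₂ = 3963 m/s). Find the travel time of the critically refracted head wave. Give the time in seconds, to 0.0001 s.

t = x/V₂ + 2h·√(V₂²−V₁²)/(V₁V₂).
√(V₂²−V₁²) = √(3963²−823²) = 3876.6 m/s; delay term = 2·44.3·3876.6/(823·3963) = 0.10531 s.
t = 30.9/3963 + 0.10531 = 0.11311 s.

0.1131 s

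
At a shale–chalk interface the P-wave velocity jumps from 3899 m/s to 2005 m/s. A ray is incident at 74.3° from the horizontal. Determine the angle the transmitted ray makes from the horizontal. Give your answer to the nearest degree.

Convert to the normal: θ₁ = 90° − 74.3° = 15.7°.
sin θ₁/V₁ = sin θ₂/V₂ ⇒ sin θ₂ = 2005·sin 15.7°/3899 = 2005·0.2706/3899 = 0.1392.
θ₂ = arcsin 0.1392 = 8.00° from the normal.
From the interface: 90° − 8.00° = 82.00°.

82°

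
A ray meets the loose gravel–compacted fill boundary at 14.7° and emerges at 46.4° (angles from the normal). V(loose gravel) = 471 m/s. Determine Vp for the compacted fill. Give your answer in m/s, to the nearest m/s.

1344 m/s

sin 14.7° = 0.2538; sin 46.4° = 0.7242.
V₂ = V₁·(sin θ₂/sin θ₁) = 471·(0.7242/0.2538) = 1344.14 m/s.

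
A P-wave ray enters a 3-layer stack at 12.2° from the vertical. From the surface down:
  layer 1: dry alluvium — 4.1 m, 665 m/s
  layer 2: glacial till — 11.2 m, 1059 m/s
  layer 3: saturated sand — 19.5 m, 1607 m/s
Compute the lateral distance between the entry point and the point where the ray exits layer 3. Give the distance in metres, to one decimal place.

16.5 m

Ray parameter p = sin 12.2° / 665 m/s = 3.1778e-04 s/m.
Layer 1: θ = 12.20°; offset = 4.1·tan 12.20° = 0.886 m.
Layer 2: sin θ = p·1059 = 0.3365 → θ = 19.67°; offset = 11.2·tan 19.67° = 4.003 m.
Layer 3: sin θ = p·1607 = 0.5107 → θ = 30.71°; offset = 19.5·tan 30.71° = 11.582 m.
Total horizontal offset = 16.471 m.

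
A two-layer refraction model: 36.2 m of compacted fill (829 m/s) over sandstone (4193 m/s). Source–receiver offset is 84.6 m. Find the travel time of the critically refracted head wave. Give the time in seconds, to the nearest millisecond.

t = x/V₂ + 2h·√(V₂²−V₁²)/(V₁V₂).
√(V₂²−V₁²) = √(4193²−829²) = 4110.2 m/s; delay term = 2·36.2·4110.2/(829·4193) = 0.08561 s.
t = 84.6/4193 + 0.08561 = 0.10579 s.

0.106 s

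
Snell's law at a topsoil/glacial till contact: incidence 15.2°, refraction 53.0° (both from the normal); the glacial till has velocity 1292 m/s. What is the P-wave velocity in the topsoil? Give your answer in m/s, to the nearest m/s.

424 m/s

Snell's law: sin 15.2°/V₁ = sin 53.0°/V₂.
V₁ = V₂·sin 15.2°/sin 53.0° = 1292 × 0.3283 = 424.16 m/s.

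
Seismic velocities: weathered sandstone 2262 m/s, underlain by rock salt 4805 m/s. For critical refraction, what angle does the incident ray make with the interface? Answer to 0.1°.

Critical incidence: sin θ_c = V₁/V₂ = 2262/4805 = 0.4708.
θ_c = arcsin 0.4708 = 28.08°.
Measured from the interface: 90° − 28.08° = 61.92°.

61.9°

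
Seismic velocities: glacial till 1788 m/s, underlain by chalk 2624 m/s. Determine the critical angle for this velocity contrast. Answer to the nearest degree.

43°

At critical incidence the refracted ray runs along the interface (θ₂ = 90°), so sin θ_c = V₁/V₂.
θ_c = arcsin(1788/2624) = arcsin 0.6814 = 42.95°.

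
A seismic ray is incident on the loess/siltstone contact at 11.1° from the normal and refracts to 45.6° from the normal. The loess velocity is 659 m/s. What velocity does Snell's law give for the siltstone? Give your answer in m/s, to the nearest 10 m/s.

2450 m/s

sin 11.1° = 0.1925; sin 45.6° = 0.7145.
V₂ = V₁·(sin θ₂/sin θ₁) = 659·(0.7145/0.1925) = 2445.63 m/s.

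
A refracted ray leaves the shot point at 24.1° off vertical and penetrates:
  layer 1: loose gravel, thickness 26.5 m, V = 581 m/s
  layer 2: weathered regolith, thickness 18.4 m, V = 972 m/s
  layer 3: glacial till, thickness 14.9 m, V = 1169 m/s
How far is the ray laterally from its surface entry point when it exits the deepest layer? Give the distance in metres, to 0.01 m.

Apply Snell's law at each interface; in layer i the horizontal offset is hᵢ·tan θᵢ.
Layer 1: θ = 24.10°; offset = 26.5·tan 24.10° = 11.8540 m.
Layer 2: sin θ = 972·sin 24.1°/581 = 0.6831, θ = 43.09°; offset = 18.4·tan 43.09° = 17.2115 m.
Layer 3: sin θ = 1169·sin 24.1°/581 = 0.8216, θ = 55.24°; offset = 14.9·tan 55.24° = 21.4729 m.
Summing the layer offsets gives 50.5385 m.

50.54 m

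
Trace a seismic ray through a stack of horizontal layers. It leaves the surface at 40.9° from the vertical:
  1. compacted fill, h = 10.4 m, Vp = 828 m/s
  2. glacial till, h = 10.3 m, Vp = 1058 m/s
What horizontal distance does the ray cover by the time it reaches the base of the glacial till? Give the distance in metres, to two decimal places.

Ray parameter p = sin 40.9° / 828 m/s = 7.9075e-04 s/m.
Layer 1: θ = 40.90°; offset = 10.4·tan 40.90° = 9.0088 m.
Layer 2: sin θ = p·1058 = 0.8366 → θ = 56.78°; offset = 10.3·tan 56.78° = 15.7306 m.
Total horizontal offset = 24.7393 m.

24.74 m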